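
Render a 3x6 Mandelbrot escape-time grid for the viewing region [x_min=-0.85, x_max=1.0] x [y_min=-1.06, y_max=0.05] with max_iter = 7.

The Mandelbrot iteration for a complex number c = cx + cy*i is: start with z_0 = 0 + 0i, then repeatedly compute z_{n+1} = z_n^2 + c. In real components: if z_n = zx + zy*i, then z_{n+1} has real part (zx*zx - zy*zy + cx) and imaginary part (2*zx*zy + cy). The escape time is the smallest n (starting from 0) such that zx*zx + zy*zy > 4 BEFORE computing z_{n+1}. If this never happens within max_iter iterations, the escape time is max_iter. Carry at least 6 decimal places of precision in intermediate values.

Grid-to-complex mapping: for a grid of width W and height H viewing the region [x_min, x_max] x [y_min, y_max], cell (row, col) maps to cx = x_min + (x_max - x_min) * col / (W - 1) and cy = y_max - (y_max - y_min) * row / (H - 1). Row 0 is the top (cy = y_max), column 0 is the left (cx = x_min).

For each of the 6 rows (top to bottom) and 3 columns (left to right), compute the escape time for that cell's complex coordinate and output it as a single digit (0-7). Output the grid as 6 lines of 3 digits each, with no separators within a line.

(row=0, col=0): c = -0.8500 + 0.0500i → escape time 7
(row=0, col=1): c = 0.0750 + 0.0500i → escape time 7
(row=0, col=2): c = 1.0000 + 0.0500i → escape time 2
(row=1, col=0): c = -0.8500 + -0.1720i → escape time 7
(row=1, col=1): c = 0.0750 + -0.1720i → escape time 7
(row=1, col=2): c = 1.0000 + -0.1720i → escape time 2
(row=2, col=0): c = -0.8500 + -0.3940i → escape time 7
(row=2, col=1): c = 0.0750 + -0.3940i → escape time 7
(row=2, col=2): c = 1.0000 + -0.3940i → escape time 2
(row=3, col=0): c = -0.8500 + -0.6160i → escape time 5
(row=3, col=1): c = 0.0750 + -0.6160i → escape time 7
(row=3, col=2): c = 1.0000 + -0.6160i → escape time 2
(row=4, col=0): c = -0.8500 + -0.8380i → escape time 4
(row=4, col=1): c = 0.0750 + -0.8380i → escape time 6
(row=4, col=2): c = 1.0000 + -0.8380i → escape time 2
(row=5, col=0): c = -0.8500 + -1.0600i → escape time 3
(row=5, col=1): c = 0.0750 + -1.0600i → escape time 4
(row=5, col=2): c = 1.0000 + -1.0600i → escape time 2

Answer: 772
772
772
572
462
342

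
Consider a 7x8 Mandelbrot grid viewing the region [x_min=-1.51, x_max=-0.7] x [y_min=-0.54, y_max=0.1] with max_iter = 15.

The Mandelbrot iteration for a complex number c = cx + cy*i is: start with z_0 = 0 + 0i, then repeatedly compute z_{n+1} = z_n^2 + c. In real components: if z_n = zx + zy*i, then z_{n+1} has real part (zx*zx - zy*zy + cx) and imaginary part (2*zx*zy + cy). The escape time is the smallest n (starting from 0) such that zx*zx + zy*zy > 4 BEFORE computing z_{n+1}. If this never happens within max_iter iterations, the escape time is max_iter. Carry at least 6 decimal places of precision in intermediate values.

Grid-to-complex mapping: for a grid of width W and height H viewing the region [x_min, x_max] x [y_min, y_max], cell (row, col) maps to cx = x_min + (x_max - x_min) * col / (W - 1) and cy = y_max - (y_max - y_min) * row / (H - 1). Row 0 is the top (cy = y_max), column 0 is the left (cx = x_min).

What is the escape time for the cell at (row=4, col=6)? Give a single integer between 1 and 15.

z_0 = 0 + 0i, c = -0.7000 + -0.2657i
Iter 1: z = -0.7000 + -0.2657i, |z|^2 = 0.5606
Iter 2: z = -0.2806 + 0.1063i, |z|^2 = 0.0900
Iter 3: z = -0.6326 + -0.3254i, |z|^2 = 0.5060
Iter 4: z = -0.4057 + 0.1459i, |z|^2 = 0.1859
Iter 5: z = -0.5567 + -0.3841i, |z|^2 = 0.4574
Iter 6: z = -0.5377 + 0.1619i, |z|^2 = 0.3153
Iter 7: z = -0.4371 + -0.4398i, |z|^2 = 0.3846
Iter 8: z = -0.7024 + 0.1188i, |z|^2 = 0.5074
Iter 9: z = -0.2208 + -0.4327i, |z|^2 = 0.2359
Iter 10: z = -0.8384 + -0.0747i, |z|^2 = 0.7085
Iter 11: z = -0.0026 + -0.1405i, |z|^2 = 0.0198
Iter 12: z = -0.7197 + -0.2650i, |z|^2 = 0.5882
Iter 13: z = -0.2522 + 0.1157i, |z|^2 = 0.0770
Iter 14: z = -0.6498 + -0.3241i, |z|^2 = 0.5273

Answer: 15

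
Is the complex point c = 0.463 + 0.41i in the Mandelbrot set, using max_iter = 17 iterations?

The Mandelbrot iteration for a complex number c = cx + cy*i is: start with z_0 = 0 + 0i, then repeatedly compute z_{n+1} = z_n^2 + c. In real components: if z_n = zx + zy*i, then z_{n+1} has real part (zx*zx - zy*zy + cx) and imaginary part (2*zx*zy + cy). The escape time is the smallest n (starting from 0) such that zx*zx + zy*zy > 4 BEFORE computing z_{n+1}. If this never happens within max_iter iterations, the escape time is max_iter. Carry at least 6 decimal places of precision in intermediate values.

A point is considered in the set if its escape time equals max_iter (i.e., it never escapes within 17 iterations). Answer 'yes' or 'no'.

Answer: no

Derivation:
z_0 = 0 + 0i, c = 0.4630 + 0.4100i
Iter 1: z = 0.4630 + 0.4100i, |z|^2 = 0.3825
Iter 2: z = 0.5093 + 0.7897i, |z|^2 = 0.8829
Iter 3: z = 0.0988 + 1.2143i, |z|^2 = 1.4843
Iter 4: z = -1.0018 + 0.6499i, |z|^2 = 1.4259
Iter 5: z = 1.0441 + -0.8921i, |z|^2 = 1.8861
Iter 6: z = 0.7573 + -1.4530i, |z|^2 = 2.6847
Iter 7: z = -1.0748 + -1.7907i, |z|^2 = 4.3616
Escaped at iteration 7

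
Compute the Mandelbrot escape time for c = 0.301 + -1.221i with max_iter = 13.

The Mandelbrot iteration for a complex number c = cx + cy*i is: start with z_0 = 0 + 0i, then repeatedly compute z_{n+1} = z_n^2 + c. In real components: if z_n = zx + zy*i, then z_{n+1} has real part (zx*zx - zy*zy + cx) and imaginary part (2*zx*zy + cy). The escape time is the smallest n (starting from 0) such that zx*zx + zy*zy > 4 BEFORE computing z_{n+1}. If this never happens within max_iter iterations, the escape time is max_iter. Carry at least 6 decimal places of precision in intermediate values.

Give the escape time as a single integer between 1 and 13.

z_0 = 0 + 0i, c = 0.3010 + -1.2210i
Iter 1: z = 0.3010 + -1.2210i, |z|^2 = 1.5814
Iter 2: z = -1.0992 + -1.9560i, |z|^2 = 5.0344
Escaped at iteration 2

Answer: 2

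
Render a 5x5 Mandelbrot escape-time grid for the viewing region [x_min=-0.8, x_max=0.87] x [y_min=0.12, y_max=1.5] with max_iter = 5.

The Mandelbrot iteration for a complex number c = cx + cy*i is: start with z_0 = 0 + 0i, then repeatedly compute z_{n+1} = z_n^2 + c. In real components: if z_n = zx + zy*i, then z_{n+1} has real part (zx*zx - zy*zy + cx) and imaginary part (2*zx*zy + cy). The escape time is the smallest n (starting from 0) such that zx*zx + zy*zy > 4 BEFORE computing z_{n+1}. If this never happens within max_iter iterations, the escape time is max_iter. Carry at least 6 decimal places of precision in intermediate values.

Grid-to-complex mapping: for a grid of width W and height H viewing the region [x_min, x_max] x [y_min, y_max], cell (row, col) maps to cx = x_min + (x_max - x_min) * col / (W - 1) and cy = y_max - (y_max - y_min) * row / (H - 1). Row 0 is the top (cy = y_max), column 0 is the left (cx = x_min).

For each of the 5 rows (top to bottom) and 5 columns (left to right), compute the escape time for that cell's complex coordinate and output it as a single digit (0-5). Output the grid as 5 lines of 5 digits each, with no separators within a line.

Answer: 22222
33322
45532
55553
55553

Derivation:
(row=0, col=0): c = -0.8000 + 1.5000i → escape time 2
(row=0, col=1): c = -0.3825 + 1.5000i → escape time 2
(row=0, col=2): c = 0.0350 + 1.5000i → escape time 2
(row=0, col=3): c = 0.4525 + 1.5000i → escape time 2
(row=0, col=4): c = 0.8700 + 1.5000i → escape time 2
(row=1, col=0): c = -0.8000 + 1.1550i → escape time 3
(row=1, col=1): c = -0.3825 + 1.1550i → escape time 3
(row=1, col=2): c = 0.0350 + 1.1550i → escape time 3
(row=1, col=3): c = 0.4525 + 1.1550i → escape time 2
(row=1, col=4): c = 0.8700 + 1.1550i → escape time 2
(row=2, col=0): c = -0.8000 + 0.8100i → escape time 4
(row=2, col=1): c = -0.3825 + 0.8100i → escape time 5
(row=2, col=2): c = 0.0350 + 0.8100i → escape time 5
(row=2, col=3): c = 0.4525 + 0.8100i → escape time 3
(row=2, col=4): c = 0.8700 + 0.8100i → escape time 2
(row=3, col=0): c = -0.8000 + 0.4650i → escape time 5
(row=3, col=1): c = -0.3825 + 0.4650i → escape time 5
(row=3, col=2): c = 0.0350 + 0.4650i → escape time 5
(row=3, col=3): c = 0.4525 + 0.4650i → escape time 5
(row=3, col=4): c = 0.8700 + 0.4650i → escape time 3
(row=4, col=0): c = -0.8000 + 0.1200i → escape time 5
(row=4, col=1): c = -0.3825 + 0.1200i → escape time 5
(row=4, col=2): c = 0.0350 + 0.1200i → escape time 5
(row=4, col=3): c = 0.4525 + 0.1200i → escape time 5
(row=4, col=4): c = 0.8700 + 0.1200i → escape time 3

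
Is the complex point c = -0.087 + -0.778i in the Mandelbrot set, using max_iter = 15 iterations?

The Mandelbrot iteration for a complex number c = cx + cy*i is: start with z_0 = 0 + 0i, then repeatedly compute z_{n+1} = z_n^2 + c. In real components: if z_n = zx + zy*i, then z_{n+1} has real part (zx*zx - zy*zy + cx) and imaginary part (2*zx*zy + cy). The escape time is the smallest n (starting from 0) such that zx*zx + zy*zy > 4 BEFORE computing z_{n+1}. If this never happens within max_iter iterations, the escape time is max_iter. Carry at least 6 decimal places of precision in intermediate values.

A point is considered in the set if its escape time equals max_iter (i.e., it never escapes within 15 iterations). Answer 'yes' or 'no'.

Answer: yes

Derivation:
z_0 = 0 + 0i, c = -0.0870 + -0.7780i
Iter 1: z = -0.0870 + -0.7780i, |z|^2 = 0.6129
Iter 2: z = -0.6847 + -0.6426i, |z|^2 = 0.8818
Iter 3: z = -0.0311 + 0.1020i, |z|^2 = 0.0114
Iter 4: z = -0.0964 + -0.7844i, |z|^2 = 0.6245
Iter 5: z = -0.6929 + -0.6267i, |z|^2 = 0.8729
Iter 6: z = 0.0004 + 0.0905i, |z|^2 = 0.0082
Iter 7: z = -0.0952 + -0.7779i, |z|^2 = 0.6142
Iter 8: z = -0.6831 + -0.6299i, |z|^2 = 0.8634
Iter 9: z = -0.0171 + 0.0826i, |z|^2 = 0.0071
Iter 10: z = -0.0935 + -0.7808i, |z|^2 = 0.6184
Iter 11: z = -0.6879 + -0.6319i, |z|^2 = 0.8726
Iter 12: z = -0.0131 + 0.0915i, |z|^2 = 0.0085
Iter 13: z = -0.0952 + -0.7804i, |z|^2 = 0.6181
Iter 14: z = -0.6870 + -0.6294i, |z|^2 = 0.8681
Did not escape in 15 iterations → in set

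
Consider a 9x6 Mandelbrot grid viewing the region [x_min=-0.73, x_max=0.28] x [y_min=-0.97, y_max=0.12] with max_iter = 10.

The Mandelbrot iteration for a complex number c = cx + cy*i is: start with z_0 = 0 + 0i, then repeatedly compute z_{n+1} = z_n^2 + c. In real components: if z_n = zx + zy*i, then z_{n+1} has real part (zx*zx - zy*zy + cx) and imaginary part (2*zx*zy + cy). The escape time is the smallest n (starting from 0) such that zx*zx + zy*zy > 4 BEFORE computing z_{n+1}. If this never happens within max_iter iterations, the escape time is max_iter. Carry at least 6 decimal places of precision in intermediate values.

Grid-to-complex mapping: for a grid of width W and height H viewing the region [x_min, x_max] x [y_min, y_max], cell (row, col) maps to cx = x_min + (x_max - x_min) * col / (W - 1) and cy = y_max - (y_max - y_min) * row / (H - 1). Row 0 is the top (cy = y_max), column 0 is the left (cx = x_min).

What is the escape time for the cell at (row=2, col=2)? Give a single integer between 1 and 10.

Answer: 10

Derivation:
z_0 = 0 + 0i, c = -0.4775 + -0.3160i
Iter 1: z = -0.4775 + -0.3160i, |z|^2 = 0.3279
Iter 2: z = -0.3493 + -0.0142i, |z|^2 = 0.1222
Iter 3: z = -0.3557 + -0.3061i, |z|^2 = 0.2202
Iter 4: z = -0.4447 + -0.0983i, |z|^2 = 0.2074
Iter 5: z = -0.2894 + -0.2286i, |z|^2 = 0.1360
Iter 6: z = -0.4460 + -0.1837i, |z|^2 = 0.2326
Iter 7: z = -0.3123 + -0.1522i, |z|^2 = 0.1207
Iter 8: z = -0.4031 + -0.2210i, |z|^2 = 0.2113
Iter 9: z = -0.3638 + -0.1379i, |z|^2 = 0.1514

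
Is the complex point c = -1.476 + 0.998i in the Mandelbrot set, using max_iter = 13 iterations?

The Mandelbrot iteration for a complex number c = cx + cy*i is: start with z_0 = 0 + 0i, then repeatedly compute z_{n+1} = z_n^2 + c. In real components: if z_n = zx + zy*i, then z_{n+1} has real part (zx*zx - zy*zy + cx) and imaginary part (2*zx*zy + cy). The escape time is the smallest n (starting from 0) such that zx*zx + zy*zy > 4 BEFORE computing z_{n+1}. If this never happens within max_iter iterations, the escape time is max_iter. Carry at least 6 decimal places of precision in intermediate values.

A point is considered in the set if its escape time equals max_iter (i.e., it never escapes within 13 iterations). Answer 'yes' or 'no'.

Answer: no

Derivation:
z_0 = 0 + 0i, c = -1.4760 + 0.9980i
Iter 1: z = -1.4760 + 0.9980i, |z|^2 = 3.1746
Iter 2: z = -0.2934 + -1.9481i, |z|^2 = 3.8812
Iter 3: z = -5.1850 + 2.1413i, |z|^2 = 31.4690
Escaped at iteration 3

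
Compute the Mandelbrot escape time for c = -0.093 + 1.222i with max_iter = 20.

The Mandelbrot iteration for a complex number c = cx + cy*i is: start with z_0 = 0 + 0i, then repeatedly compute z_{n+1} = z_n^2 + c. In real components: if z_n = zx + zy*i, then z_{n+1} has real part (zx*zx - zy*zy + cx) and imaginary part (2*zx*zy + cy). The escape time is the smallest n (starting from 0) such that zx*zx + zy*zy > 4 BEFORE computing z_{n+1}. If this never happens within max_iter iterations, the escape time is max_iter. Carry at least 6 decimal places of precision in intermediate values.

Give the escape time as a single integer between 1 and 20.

z_0 = 0 + 0i, c = -0.0930 + 1.2220i
Iter 1: z = -0.0930 + 1.2220i, |z|^2 = 1.5019
Iter 2: z = -1.5776 + 0.9947i, |z|^2 = 3.4784
Iter 3: z = 1.4065 + -1.9166i, |z|^2 = 5.6515
Escaped at iteration 3

Answer: 3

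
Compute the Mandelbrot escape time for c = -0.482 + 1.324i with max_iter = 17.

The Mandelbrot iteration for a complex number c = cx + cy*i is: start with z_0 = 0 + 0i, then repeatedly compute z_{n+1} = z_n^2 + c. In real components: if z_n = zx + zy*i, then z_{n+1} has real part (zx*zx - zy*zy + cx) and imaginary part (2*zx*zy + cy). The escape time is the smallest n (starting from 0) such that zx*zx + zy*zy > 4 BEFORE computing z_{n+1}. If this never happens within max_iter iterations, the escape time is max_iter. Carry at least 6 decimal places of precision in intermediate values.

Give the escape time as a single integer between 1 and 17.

z_0 = 0 + 0i, c = -0.4820 + 1.3240i
Iter 1: z = -0.4820 + 1.3240i, |z|^2 = 1.9853
Iter 2: z = -2.0027 + 0.0477i, |z|^2 = 4.0129
Escaped at iteration 2

Answer: 2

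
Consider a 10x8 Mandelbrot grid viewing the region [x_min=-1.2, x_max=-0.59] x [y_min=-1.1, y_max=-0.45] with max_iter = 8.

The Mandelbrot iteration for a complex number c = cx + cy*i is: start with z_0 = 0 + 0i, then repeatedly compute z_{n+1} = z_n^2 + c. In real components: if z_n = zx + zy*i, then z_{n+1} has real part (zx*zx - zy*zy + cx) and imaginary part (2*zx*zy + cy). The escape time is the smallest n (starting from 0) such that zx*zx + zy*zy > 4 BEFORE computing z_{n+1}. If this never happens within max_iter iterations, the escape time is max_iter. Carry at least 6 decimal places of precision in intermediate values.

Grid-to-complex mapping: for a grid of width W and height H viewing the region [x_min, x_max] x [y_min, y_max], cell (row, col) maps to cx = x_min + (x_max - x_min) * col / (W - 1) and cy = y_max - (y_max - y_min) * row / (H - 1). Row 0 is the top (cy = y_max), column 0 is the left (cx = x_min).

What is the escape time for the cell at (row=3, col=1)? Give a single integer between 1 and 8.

z_0 = 0 + 0i, c = -1.1322 + -0.7286i
Iter 1: z = -1.1322 + -0.7286i, |z|^2 = 1.8127
Iter 2: z = -0.3811 + 0.9212i, |z|^2 = 0.9939
Iter 3: z = -1.8357 + -1.4308i, |z|^2 = 5.4167
Escaped at iteration 3

Answer: 3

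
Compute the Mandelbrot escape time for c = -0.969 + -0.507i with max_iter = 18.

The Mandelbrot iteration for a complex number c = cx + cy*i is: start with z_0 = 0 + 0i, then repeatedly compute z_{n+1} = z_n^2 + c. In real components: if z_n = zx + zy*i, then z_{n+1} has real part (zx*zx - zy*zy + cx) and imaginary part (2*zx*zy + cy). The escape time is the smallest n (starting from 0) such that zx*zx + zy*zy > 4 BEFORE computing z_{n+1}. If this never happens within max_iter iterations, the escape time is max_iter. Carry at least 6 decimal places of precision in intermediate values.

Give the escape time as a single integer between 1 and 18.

Answer: 5

Derivation:
z_0 = 0 + 0i, c = -0.9690 + -0.5070i
Iter 1: z = -0.9690 + -0.5070i, |z|^2 = 1.1960
Iter 2: z = -0.2871 + 0.4756i, |z|^2 = 0.3086
Iter 3: z = -1.1127 + -0.7801i, |z|^2 = 1.8467
Iter 4: z = -0.3393 + 1.2290i, |z|^2 = 1.6256
Iter 5: z = -2.3643 + -1.3410i, |z|^2 = 7.3884
Escaped at iteration 5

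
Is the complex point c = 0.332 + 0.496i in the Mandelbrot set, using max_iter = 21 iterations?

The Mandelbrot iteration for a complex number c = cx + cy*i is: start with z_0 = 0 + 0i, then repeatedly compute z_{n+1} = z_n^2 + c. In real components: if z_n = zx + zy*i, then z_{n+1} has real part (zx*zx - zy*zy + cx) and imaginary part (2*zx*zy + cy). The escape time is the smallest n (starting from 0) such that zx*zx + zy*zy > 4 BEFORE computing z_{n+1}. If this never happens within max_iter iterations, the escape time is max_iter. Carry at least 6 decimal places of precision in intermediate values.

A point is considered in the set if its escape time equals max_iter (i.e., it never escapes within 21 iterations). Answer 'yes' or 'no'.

Answer: yes

Derivation:
z_0 = 0 + 0i, c = 0.3320 + 0.4960i
Iter 1: z = 0.3320 + 0.4960i, |z|^2 = 0.3562
Iter 2: z = 0.1962 + 0.8253i, |z|^2 = 0.7197
Iter 3: z = -0.3107 + 0.8199i, |z|^2 = 0.7687
Iter 4: z = -0.2437 + -0.0135i, |z|^2 = 0.0596
Iter 5: z = 0.3912 + 0.5026i, |z|^2 = 0.4056
Iter 6: z = 0.2325 + 0.8892i, |z|^2 = 0.8447
Iter 7: z = -0.4046 + 0.9094i, |z|^2 = 0.9908
Iter 8: z = -0.3313 + -0.2400i, |z|^2 = 0.1673
Iter 9: z = 0.3842 + 0.6550i, |z|^2 = 0.5766
Iter 10: z = 0.0506 + 0.9993i, |z|^2 = 1.0011
Iter 11: z = -0.6640 + 0.5971i, |z|^2 = 0.7974
Iter 12: z = 0.4164 + -0.2969i, |z|^2 = 0.2615
Iter 13: z = 0.4172 + 0.2487i, |z|^2 = 0.2359
Iter 14: z = 0.4442 + 0.7036i, |z|^2 = 0.6923
Iter 15: z = 0.0343 + 1.1210i, |z|^2 = 1.2579
Iter 16: z = -0.9236 + 0.5730i, |z|^2 = 1.1812
Iter 17: z = 0.8567 + -0.5623i, |z|^2 = 1.0501
Iter 18: z = 0.7496 + -0.4675i, |z|^2 = 0.7805
Iter 19: z = 0.6754 + -0.2048i, |z|^2 = 0.4981
Iter 20: z = 0.7462 + 0.2193i, |z|^2 = 0.6049
Did not escape in 21 iterations → in set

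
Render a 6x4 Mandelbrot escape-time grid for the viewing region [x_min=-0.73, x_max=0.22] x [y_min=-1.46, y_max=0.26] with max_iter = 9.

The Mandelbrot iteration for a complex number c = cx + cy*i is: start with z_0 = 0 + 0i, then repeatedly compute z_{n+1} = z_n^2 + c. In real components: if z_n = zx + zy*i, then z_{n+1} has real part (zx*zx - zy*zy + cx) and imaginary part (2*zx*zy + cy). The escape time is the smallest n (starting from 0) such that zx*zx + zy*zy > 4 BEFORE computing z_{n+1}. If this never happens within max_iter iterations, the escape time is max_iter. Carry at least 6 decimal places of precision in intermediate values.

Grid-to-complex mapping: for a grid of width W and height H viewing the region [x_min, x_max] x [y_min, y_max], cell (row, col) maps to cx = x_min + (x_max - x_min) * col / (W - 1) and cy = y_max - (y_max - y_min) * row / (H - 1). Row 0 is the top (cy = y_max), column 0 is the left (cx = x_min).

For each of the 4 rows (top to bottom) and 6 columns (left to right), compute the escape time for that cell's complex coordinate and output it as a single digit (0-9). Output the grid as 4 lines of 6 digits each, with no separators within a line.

Answer: 999999
999999
445974
222222

Derivation:
(row=0, col=0): c = -0.7300 + 0.2600i → escape time 9
(row=0, col=1): c = -0.5400 + 0.2600i → escape time 9
(row=0, col=2): c = -0.3500 + 0.2600i → escape time 9
(row=0, col=3): c = -0.1600 + 0.2600i → escape time 9
(row=0, col=4): c = 0.0300 + 0.2600i → escape time 9
(row=0, col=5): c = 0.2200 + 0.2600i → escape time 9
(row=1, col=0): c = -0.7300 + -0.3133i → escape time 9
(row=1, col=1): c = -0.5400 + -0.3133i → escape time 9
(row=1, col=2): c = -0.3500 + -0.3133i → escape time 9
(row=1, col=3): c = -0.1600 + -0.3133i → escape time 9
(row=1, col=4): c = 0.0300 + -0.3133i → escape time 9
(row=1, col=5): c = 0.2200 + -0.3133i → escape time 9
(row=2, col=0): c = -0.7300 + -0.8867i → escape time 4
(row=2, col=1): c = -0.5400 + -0.8867i → escape time 4
(row=2, col=2): c = -0.3500 + -0.8867i → escape time 5
(row=2, col=3): c = -0.1600 + -0.8867i → escape time 9
(row=2, col=4): c = 0.0300 + -0.8867i → escape time 7
(row=2, col=5): c = 0.2200 + -0.8867i → escape time 4
(row=3, col=0): c = -0.7300 + -1.4600i → escape time 2
(row=3, col=1): c = -0.5400 + -1.4600i → escape time 2
(row=3, col=2): c = -0.3500 + -1.4600i → escape time 2
(row=3, col=3): c = -0.1600 + -1.4600i → escape time 2
(row=3, col=4): c = 0.0300 + -1.4600i → escape time 2
(row=3, col=5): c = 0.2200 + -1.4600i → escape time 2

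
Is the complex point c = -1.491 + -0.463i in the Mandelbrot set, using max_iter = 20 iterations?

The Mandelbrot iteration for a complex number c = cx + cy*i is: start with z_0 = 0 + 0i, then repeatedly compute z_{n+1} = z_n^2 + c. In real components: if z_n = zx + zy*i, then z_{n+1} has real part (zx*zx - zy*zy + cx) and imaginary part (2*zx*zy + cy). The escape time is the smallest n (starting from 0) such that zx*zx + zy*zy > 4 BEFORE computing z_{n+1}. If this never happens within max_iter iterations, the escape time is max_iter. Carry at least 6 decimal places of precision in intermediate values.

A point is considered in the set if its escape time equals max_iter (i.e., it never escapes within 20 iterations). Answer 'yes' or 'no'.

Answer: no

Derivation:
z_0 = 0 + 0i, c = -1.4910 + -0.4630i
Iter 1: z = -1.4910 + -0.4630i, |z|^2 = 2.4375
Iter 2: z = 0.5177 + 0.9177i, |z|^2 = 1.1101
Iter 3: z = -2.0651 + 0.4872i, |z|^2 = 4.5019
Escaped at iteration 3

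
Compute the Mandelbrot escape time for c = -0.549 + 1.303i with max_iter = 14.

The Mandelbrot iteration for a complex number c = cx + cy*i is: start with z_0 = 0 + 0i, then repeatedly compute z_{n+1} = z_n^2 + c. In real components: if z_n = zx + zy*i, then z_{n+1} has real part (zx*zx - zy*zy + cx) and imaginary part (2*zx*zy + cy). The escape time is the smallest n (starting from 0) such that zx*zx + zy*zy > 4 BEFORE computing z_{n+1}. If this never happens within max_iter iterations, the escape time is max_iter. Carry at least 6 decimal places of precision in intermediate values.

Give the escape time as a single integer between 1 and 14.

Answer: 3

Derivation:
z_0 = 0 + 0i, c = -0.5490 + 1.3030i
Iter 1: z = -0.5490 + 1.3030i, |z|^2 = 1.9992
Iter 2: z = -1.9454 + -0.1277i, |z|^2 = 3.8009
Iter 3: z = 3.2193 + 1.7998i, |z|^2 = 13.6033
Escaped at iteration 3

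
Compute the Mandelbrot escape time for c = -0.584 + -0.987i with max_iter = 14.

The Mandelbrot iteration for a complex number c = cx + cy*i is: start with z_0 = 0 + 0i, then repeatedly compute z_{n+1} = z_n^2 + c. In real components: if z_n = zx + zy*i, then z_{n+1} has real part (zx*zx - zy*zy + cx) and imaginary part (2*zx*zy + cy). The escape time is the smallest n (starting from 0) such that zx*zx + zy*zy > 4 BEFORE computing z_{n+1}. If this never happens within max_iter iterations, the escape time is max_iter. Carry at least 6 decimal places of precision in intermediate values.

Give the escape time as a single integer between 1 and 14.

z_0 = 0 + 0i, c = -0.5840 + -0.9870i
Iter 1: z = -0.5840 + -0.9870i, |z|^2 = 1.3152
Iter 2: z = -1.2171 + 0.1658i, |z|^2 = 1.5089
Iter 3: z = 0.8699 + -1.3906i, |z|^2 = 2.6905
Iter 4: z = -1.7612 + -3.4063i, |z|^2 = 14.7049
Escaped at iteration 4

Answer: 4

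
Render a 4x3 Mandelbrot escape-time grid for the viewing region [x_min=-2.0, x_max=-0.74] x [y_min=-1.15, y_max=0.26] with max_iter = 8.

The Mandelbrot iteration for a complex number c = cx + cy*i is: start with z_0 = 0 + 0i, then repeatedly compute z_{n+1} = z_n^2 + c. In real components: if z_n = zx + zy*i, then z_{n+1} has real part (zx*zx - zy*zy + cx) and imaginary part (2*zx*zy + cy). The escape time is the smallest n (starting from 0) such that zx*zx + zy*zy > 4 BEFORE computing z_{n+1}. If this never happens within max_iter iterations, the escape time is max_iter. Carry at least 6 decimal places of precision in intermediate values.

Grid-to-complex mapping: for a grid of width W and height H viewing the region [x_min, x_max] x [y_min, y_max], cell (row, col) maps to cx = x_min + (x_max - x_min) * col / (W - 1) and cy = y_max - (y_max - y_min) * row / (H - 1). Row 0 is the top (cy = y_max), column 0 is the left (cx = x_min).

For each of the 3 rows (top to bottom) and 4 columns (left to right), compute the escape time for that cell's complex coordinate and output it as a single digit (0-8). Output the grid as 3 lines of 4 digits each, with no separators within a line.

(row=0, col=0): c = -2.0000 + 0.2600i → escape time 1
(row=0, col=1): c = -1.5800 + 0.2600i → escape time 4
(row=0, col=2): c = -1.1600 + 0.2600i → escape time 8
(row=0, col=3): c = -0.7400 + 0.2600i → escape time 8
(row=1, col=0): c = -2.0000 + -0.4450i → escape time 1
(row=1, col=1): c = -1.5800 + -0.4450i → escape time 3
(row=1, col=2): c = -1.1600 + -0.4450i → escape time 6
(row=1, col=3): c = -0.7400 + -0.4450i → escape time 8
(row=2, col=0): c = -2.0000 + -1.1500i → escape time 1
(row=2, col=1): c = -1.5800 + -1.1500i → escape time 2
(row=2, col=2): c = -1.1600 + -1.1500i → escape time 3
(row=2, col=3): c = -0.7400 + -1.1500i → escape time 3

Answer: 1488
1368
1233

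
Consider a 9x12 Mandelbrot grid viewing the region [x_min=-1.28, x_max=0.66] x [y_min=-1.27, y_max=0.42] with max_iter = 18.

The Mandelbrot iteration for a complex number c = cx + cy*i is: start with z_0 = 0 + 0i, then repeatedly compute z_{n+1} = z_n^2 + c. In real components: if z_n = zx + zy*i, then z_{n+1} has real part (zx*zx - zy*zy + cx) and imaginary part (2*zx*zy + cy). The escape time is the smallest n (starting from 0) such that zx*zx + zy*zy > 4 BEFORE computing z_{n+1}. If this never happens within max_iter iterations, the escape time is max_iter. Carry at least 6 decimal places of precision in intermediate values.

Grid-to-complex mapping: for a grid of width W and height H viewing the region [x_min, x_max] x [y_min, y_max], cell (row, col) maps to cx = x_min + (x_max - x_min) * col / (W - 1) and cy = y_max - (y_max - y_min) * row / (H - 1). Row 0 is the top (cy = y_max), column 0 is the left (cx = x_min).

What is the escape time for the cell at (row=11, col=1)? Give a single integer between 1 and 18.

z_0 = 0 + 0i, c = -1.0375 + -1.2700i
Iter 1: z = -1.0375 + -1.2700i, |z|^2 = 2.6893
Iter 2: z = -1.5740 + 1.3653i, |z|^2 = 4.3414
Escaped at iteration 2

Answer: 2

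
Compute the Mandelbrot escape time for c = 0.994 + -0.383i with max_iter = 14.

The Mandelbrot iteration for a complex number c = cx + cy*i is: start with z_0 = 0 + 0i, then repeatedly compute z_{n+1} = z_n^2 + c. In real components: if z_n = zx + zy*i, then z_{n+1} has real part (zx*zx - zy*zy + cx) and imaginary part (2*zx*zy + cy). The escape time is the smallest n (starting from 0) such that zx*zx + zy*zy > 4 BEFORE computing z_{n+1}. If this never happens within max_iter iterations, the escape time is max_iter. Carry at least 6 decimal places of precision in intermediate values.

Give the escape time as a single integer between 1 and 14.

Answer: 2

Derivation:
z_0 = 0 + 0i, c = 0.9940 + -0.3830i
Iter 1: z = 0.9940 + -0.3830i, |z|^2 = 1.1347
Iter 2: z = 1.8353 + -1.1444i, |z|^2 = 4.6782
Escaped at iteration 2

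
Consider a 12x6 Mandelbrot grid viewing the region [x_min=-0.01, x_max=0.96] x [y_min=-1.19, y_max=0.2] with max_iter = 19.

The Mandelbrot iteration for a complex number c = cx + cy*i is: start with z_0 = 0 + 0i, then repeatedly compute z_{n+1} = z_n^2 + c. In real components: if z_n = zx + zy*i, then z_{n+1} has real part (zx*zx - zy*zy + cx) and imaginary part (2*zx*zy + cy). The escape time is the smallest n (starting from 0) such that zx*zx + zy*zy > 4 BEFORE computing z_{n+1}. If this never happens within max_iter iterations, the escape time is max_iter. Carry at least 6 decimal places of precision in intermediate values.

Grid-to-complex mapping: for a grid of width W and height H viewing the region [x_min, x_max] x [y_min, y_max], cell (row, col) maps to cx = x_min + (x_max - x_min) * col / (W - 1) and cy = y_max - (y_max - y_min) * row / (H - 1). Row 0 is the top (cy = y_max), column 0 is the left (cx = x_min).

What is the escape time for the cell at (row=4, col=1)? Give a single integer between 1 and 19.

Answer: 5

Derivation:
z_0 = 0 + 0i, c = 0.0782 + -0.9120i
Iter 1: z = 0.0782 + -0.9120i, |z|^2 = 0.8379
Iter 2: z = -0.7474 + -1.0546i, |z|^2 = 1.6709
Iter 3: z = -0.4753 + 0.6645i, |z|^2 = 0.6675
Iter 4: z = -0.1375 + -1.5437i, |z|^2 = 2.4020
Iter 5: z = -2.2860 + -0.4875i, |z|^2 = 5.4636
Escaped at iteration 5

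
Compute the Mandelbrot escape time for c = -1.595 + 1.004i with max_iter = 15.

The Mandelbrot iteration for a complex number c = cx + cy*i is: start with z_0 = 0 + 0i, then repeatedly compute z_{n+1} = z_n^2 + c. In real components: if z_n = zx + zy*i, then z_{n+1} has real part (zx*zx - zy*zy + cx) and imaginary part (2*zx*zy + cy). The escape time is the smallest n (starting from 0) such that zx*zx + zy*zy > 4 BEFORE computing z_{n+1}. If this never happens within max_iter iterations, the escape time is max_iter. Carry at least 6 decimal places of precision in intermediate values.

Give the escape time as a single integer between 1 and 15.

z_0 = 0 + 0i, c = -1.5950 + 1.0040i
Iter 1: z = -1.5950 + 1.0040i, |z|^2 = 3.5520
Iter 2: z = -0.0590 + -2.1988i, |z|^2 = 4.8380
Escaped at iteration 2

Answer: 2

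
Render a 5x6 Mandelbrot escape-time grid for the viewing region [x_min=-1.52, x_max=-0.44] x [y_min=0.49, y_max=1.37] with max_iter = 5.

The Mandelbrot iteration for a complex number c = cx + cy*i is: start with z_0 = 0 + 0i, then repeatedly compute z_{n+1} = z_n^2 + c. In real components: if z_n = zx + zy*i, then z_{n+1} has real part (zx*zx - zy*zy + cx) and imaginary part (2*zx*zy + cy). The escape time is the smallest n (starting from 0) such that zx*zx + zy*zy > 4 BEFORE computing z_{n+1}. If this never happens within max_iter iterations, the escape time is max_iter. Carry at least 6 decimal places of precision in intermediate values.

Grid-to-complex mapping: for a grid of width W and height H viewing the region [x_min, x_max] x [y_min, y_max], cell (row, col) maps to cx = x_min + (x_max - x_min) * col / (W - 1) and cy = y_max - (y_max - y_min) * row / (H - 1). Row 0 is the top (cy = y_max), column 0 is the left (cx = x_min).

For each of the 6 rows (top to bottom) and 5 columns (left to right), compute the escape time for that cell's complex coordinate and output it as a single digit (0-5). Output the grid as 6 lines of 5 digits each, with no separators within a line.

Answer: 12222
22333
23334
33345
33455
35555

Derivation:
(row=0, col=0): c = -1.5200 + 1.3700i → escape time 1
(row=0, col=1): c = -1.2500 + 1.3700i → escape time 2
(row=0, col=2): c = -0.9800 + 1.3700i → escape time 2
(row=0, col=3): c = -0.7100 + 1.3700i → escape time 2
(row=0, col=4): c = -0.4400 + 1.3700i → escape time 2
(row=1, col=0): c = -1.5200 + 1.1940i → escape time 2
(row=1, col=1): c = -1.2500 + 1.1940i → escape time 2
(row=1, col=2): c = -0.9800 + 1.1940i → escape time 3
(row=1, col=3): c = -0.7100 + 1.1940i → escape time 3
(row=1, col=4): c = -0.4400 + 1.1940i → escape time 3
(row=2, col=0): c = -1.5200 + 1.0180i → escape time 2
(row=2, col=1): c = -1.2500 + 1.0180i → escape time 3
(row=2, col=2): c = -0.9800 + 1.0180i → escape time 3
(row=2, col=3): c = -0.7100 + 1.0180i → escape time 3
(row=2, col=4): c = -0.4400 + 1.0180i → escape time 4
(row=3, col=0): c = -1.5200 + 0.8420i → escape time 3
(row=3, col=1): c = -1.2500 + 0.8420i → escape time 3
(row=3, col=2): c = -0.9800 + 0.8420i → escape time 3
(row=3, col=3): c = -0.7100 + 0.8420i → escape time 4
(row=3, col=4): c = -0.4400 + 0.8420i → escape time 5
(row=4, col=0): c = -1.5200 + 0.6660i → escape time 3
(row=4, col=1): c = -1.2500 + 0.6660i → escape time 3
(row=4, col=2): c = -0.9800 + 0.6660i → escape time 4
(row=4, col=3): c = -0.7100 + 0.6660i → escape time 5
(row=4, col=4): c = -0.4400 + 0.6660i → escape time 5
(row=5, col=0): c = -1.5200 + 0.4900i → escape time 3
(row=5, col=1): c = -1.2500 + 0.4900i → escape time 5
(row=5, col=2): c = -0.9800 + 0.4900i → escape time 5
(row=5, col=3): c = -0.7100 + 0.4900i → escape time 5
(row=5, col=4): c = -0.4400 + 0.4900i → escape time 5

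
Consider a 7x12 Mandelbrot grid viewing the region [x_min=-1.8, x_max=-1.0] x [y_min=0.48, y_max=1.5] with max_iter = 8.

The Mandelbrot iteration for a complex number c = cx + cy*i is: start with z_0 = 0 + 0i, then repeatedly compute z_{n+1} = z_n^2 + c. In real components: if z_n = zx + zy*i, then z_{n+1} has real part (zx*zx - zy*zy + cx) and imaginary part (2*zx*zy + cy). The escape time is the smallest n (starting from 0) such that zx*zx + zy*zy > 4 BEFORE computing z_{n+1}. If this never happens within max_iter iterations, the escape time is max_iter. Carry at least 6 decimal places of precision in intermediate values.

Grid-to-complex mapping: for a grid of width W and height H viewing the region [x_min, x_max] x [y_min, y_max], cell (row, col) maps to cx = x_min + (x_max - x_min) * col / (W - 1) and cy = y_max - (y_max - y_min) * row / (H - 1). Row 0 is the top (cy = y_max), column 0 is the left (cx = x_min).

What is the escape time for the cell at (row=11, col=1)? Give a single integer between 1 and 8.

Answer: 3

Derivation:
z_0 = 0 + 0i, c = -1.6667 + 0.4800i
Iter 1: z = -1.6667 + 0.4800i, |z|^2 = 3.0082
Iter 2: z = 0.8807 + -1.1200i, |z|^2 = 2.0301
Iter 3: z = -2.1454 + -1.4928i, |z|^2 = 6.8312
Escaped at iteration 3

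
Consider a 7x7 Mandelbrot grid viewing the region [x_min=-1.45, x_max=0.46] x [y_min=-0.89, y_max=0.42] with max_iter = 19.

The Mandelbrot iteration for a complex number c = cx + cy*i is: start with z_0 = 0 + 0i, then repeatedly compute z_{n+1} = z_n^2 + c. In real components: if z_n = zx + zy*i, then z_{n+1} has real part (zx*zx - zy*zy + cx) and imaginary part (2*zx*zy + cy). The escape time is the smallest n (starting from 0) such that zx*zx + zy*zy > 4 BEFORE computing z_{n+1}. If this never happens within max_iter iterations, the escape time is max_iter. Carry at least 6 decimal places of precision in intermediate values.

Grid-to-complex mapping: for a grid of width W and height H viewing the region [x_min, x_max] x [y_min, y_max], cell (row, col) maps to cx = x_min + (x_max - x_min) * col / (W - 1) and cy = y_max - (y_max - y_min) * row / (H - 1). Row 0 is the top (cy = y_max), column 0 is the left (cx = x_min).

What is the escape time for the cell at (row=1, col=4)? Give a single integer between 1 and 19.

z_0 = 0 + 0i, c = -0.1767 + 0.2017i
Iter 1: z = -0.1767 + 0.2017i, |z|^2 = 0.0719
Iter 2: z = -0.1861 + 0.1304i, |z|^2 = 0.0516
Iter 3: z = -0.1590 + 0.1531i, |z|^2 = 0.0487
Iter 4: z = -0.1748 + 0.1530i, |z|^2 = 0.0540
Iter 5: z = -0.1695 + 0.1482i, |z|^2 = 0.0507
Iter 6: z = -0.1699 + 0.1514i, |z|^2 = 0.0518
Iter 7: z = -0.1707 + 0.1502i, |z|^2 = 0.0517
Iter 8: z = -0.1701 + 0.1504i, |z|^2 = 0.0515
Iter 9: z = -0.1704 + 0.1505i, |z|^2 = 0.0517
Iter 10: z = -0.1703 + 0.1504i, |z|^2 = 0.0516
Iter 11: z = -0.1703 + 0.1504i, |z|^2 = 0.0516
Iter 12: z = -0.1703 + 0.1504i, |z|^2 = 0.0516
Iter 13: z = -0.1703 + 0.1504i, |z|^2 = 0.0516
Iter 14: z = -0.1703 + 0.1504i, |z|^2 = 0.0516
Iter 15: z = -0.1703 + 0.1504i, |z|^2 = 0.0516
Iter 16: z = -0.1703 + 0.1504i, |z|^2 = 0.0516
Iter 17: z = -0.1703 + 0.1504i, |z|^2 = 0.0516
Iter 18: z = -0.1703 + 0.1504i, |z|^2 = 0.0516

Answer: 19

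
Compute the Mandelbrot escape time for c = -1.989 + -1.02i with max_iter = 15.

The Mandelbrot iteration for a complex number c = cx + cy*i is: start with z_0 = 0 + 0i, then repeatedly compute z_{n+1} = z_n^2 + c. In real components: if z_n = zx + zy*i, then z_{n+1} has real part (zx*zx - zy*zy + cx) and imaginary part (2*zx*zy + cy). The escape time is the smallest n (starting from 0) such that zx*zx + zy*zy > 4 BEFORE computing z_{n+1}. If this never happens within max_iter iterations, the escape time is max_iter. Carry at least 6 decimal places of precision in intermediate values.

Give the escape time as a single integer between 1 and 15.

Answer: 1

Derivation:
z_0 = 0 + 0i, c = -1.9890 + -1.0200i
Iter 1: z = -1.9890 + -1.0200i, |z|^2 = 4.9965
Escaped at iteration 1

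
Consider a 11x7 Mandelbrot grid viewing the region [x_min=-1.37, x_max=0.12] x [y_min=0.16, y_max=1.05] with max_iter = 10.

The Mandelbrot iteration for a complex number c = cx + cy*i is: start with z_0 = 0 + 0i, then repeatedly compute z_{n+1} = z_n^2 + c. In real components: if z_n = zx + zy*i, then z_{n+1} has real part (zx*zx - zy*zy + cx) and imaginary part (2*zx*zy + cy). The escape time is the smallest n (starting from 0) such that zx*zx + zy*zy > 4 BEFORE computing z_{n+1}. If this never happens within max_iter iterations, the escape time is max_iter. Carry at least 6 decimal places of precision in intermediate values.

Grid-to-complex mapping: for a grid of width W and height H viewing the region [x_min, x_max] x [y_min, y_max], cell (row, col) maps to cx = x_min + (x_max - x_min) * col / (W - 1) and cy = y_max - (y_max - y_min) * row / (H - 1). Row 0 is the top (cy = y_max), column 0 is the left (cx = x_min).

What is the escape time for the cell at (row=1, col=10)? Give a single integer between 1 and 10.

Answer: 5

Derivation:
z_0 = 0 + 0i, c = 0.1200 + 0.9017i
Iter 1: z = 0.1200 + 0.9017i, |z|^2 = 0.8274
Iter 2: z = -0.6786 + 1.1181i, |z|^2 = 1.7106
Iter 3: z = -0.6696 + -0.6158i, |z|^2 = 0.8275
Iter 4: z = 0.1891 + 1.7263i, |z|^2 = 3.0158
Iter 5: z = -2.8243 + 1.5547i, |z|^2 = 10.3936
Escaped at iteration 5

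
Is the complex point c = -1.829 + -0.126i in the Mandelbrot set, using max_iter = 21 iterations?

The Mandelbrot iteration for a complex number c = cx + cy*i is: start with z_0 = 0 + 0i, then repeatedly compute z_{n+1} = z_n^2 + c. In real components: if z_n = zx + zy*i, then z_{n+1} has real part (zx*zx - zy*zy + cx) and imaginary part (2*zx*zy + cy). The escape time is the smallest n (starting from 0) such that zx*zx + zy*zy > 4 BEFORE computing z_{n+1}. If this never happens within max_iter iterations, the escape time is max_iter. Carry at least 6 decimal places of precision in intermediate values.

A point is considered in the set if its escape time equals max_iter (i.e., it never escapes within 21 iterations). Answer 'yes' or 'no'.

z_0 = 0 + 0i, c = -1.8290 + -0.1260i
Iter 1: z = -1.8290 + -0.1260i, |z|^2 = 3.3611
Iter 2: z = 1.5004 + 0.3349i, |z|^2 = 2.3633
Iter 3: z = 0.3099 + 0.8790i, |z|^2 = 0.8686
Iter 4: z = -2.5055 + 0.4188i, |z|^2 = 6.4531
Escaped at iteration 4

Answer: no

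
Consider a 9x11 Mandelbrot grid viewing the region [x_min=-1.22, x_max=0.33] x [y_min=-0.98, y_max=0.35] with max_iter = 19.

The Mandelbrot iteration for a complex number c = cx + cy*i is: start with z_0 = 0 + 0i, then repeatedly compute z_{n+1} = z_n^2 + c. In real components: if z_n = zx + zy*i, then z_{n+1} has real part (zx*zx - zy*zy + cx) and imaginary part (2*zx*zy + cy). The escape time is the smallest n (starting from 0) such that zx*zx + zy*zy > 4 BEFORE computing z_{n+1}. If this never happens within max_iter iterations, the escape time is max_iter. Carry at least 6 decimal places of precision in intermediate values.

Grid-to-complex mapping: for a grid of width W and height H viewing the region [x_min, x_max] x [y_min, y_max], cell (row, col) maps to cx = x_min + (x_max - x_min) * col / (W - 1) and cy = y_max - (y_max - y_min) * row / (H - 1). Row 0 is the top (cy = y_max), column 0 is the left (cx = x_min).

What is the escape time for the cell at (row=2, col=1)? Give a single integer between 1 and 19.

z_0 = 0 + 0i, c = -1.0262 + 0.0840i
Iter 1: z = -1.0262 + 0.0840i, |z|^2 = 1.0602
Iter 2: z = 0.0199 + -0.0884i, |z|^2 = 0.0082
Iter 3: z = -1.0337 + 0.0805i, |z|^2 = 1.0750
Iter 4: z = 0.0357 + -0.0824i, |z|^2 = 0.0081
Iter 5: z = -1.0318 + 0.0781i, |z|^2 = 1.0706
Iter 6: z = 0.0322 + -0.0772i, |z|^2 = 0.0070
Iter 7: z = -1.0312 + 0.0790i, |z|^2 = 1.0696
Iter 8: z = 0.0308 + -0.0790i, |z|^2 = 0.0072
Iter 9: z = -1.0315 + 0.0791i, |z|^2 = 1.0703
Iter 10: z = 0.0316 + -0.0793i, |z|^2 = 0.0073
Iter 11: z = -1.0315 + 0.0790i, |z|^2 = 1.0703
Iter 12: z = 0.0316 + -0.0790i, |z|^2 = 0.0072
Iter 13: z = -1.0315 + 0.0790i, |z|^2 = 1.0702
Iter 14: z = 0.0315 + -0.0790i, |z|^2 = 0.0072
Iter 15: z = -1.0315 + 0.0790i, |z|^2 = 1.0702
Iter 16: z = 0.0315 + -0.0790i, |z|^2 = 0.0072
Iter 17: z = -1.0315 + 0.0790i, |z|^2 = 1.0702
Iter 18: z = 0.0315 + -0.0790i, |z|^2 = 0.0072

Answer: 19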